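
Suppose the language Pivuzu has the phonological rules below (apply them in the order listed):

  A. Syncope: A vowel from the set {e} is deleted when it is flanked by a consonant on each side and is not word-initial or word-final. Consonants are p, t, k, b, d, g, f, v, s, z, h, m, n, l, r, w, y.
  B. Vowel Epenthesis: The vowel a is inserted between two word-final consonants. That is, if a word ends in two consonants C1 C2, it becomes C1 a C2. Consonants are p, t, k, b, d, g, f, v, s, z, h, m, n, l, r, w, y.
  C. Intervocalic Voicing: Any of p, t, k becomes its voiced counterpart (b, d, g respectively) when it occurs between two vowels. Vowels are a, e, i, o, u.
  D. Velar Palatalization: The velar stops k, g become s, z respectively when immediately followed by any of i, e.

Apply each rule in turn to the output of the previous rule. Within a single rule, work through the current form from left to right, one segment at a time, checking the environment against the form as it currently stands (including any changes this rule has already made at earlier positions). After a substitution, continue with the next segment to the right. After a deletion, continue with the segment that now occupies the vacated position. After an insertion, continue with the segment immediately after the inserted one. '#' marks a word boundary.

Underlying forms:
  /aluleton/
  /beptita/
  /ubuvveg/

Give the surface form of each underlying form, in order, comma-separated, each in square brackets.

[alulton], [bptida], [ubuvvag]

/aluleton/:
  A Syncope: [aluleton] → [alulton]
  B Vowel Epenthesis: no change — [alulton]
  C Intervocalic Voicing: no change — [alulton]
  D Velar Palatalization: no change — [alulton]
/beptita/:
  A Syncope: [beptita] → [bptita]
  B Vowel Epenthesis: no change — [bptita]
  C Intervocalic Voicing: [bptita] → [bptida]
  D Velar Palatalization: no change — [bptida]
/ubuvveg/:
  A Syncope: [ubuvveg] → [ubuvvg]
  B Vowel Epenthesis: [ubuvvg] → [ubuvvag]
  C Intervocalic Voicing: no change — [ubuvvag]
  D Velar Palatalization: no change — [ubuvvag]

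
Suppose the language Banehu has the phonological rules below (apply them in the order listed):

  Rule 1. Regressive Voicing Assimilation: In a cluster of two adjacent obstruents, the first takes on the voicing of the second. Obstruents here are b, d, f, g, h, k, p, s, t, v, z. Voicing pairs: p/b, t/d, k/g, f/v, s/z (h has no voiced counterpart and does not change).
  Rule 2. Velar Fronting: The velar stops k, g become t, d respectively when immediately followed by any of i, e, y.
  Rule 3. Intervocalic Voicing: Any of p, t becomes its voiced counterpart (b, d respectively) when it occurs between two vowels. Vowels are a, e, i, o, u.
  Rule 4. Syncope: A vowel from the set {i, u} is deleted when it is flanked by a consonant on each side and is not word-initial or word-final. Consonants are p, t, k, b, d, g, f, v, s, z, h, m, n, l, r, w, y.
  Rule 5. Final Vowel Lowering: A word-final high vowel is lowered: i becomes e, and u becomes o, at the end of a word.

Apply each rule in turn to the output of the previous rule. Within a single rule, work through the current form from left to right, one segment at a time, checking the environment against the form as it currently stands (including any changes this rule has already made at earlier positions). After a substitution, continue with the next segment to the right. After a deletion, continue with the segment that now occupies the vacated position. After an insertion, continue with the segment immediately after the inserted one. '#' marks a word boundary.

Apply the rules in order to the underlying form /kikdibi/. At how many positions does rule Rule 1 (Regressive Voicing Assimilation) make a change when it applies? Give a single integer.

1

Rule 1 Regressive Voicing Assimilation: [kikdibi] → [kigdibi]
Rule 2 Velar Fronting: [kigdibi] → [tigdibi]
Rule 3 Intervocalic Voicing: no change — [tigdibi]
Rule 4 Syncope: [tigdibi] → [tgdbi]
Rule 5 Final Vowel Lowering: [tgdbi] → [tgdbe]
Rule Rule 1 changed 1 position(s).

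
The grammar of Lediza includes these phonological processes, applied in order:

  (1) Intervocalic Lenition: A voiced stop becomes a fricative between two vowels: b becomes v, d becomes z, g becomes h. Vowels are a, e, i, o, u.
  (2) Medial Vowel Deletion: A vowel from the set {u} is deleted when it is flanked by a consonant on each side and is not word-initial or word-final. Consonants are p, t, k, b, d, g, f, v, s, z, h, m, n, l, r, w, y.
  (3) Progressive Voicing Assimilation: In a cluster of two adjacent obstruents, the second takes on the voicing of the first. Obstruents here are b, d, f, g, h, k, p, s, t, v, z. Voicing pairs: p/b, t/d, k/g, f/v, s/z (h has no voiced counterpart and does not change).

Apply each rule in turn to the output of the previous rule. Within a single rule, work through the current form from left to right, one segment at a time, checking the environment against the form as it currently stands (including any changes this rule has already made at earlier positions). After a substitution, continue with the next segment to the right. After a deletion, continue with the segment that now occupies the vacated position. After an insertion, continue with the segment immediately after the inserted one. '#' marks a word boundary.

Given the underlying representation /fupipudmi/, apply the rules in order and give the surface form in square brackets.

(1) Intervocalic Lenition: no change — [fupipudmi]
(2) Medial Vowel Deletion: [fupipudmi] → [fpipdmi]
(3) Progressive Voicing Assimilation: [fpipdmi] → [fpiptmi]

[fpiptmi]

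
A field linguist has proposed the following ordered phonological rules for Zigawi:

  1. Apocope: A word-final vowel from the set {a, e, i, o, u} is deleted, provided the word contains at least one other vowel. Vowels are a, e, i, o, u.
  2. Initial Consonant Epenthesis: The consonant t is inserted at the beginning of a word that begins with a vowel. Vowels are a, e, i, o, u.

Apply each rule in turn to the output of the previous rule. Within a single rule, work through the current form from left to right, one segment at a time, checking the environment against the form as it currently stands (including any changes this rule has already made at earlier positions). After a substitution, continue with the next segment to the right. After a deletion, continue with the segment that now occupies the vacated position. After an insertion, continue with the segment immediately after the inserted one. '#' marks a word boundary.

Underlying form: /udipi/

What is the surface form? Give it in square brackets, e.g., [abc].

[tudip]

1 Apocope: [udipi] → [udip]
2 Initial Consonant Epenthesis: [udip] → [tudip]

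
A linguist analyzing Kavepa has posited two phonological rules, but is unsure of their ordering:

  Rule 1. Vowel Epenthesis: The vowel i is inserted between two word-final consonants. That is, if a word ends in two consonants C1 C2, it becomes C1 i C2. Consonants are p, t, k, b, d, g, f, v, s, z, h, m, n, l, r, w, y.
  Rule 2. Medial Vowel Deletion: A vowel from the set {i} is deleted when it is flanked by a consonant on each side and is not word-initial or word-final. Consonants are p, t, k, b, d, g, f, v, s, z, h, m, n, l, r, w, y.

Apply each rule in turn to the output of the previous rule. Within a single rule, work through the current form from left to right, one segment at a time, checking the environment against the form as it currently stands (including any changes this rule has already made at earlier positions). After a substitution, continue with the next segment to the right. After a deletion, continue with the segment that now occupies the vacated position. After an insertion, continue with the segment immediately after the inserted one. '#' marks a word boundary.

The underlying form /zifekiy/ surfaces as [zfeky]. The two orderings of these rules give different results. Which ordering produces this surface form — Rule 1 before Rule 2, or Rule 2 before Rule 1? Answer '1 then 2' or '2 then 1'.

Order 1 then 2:
  1 Vowel Epenthesis: no change — [zifekiy]
  2 Medial Vowel Deletion: [zifekiy] → [zfeky]
  result: [zfeky]
Order 2 then 1:
  2 Medial Vowel Deletion: [zifekiy] → [zfeky]
  1 Vowel Epenthesis: [zfeky] → [zfekiy]
  result: [zfekiy]

1 then 2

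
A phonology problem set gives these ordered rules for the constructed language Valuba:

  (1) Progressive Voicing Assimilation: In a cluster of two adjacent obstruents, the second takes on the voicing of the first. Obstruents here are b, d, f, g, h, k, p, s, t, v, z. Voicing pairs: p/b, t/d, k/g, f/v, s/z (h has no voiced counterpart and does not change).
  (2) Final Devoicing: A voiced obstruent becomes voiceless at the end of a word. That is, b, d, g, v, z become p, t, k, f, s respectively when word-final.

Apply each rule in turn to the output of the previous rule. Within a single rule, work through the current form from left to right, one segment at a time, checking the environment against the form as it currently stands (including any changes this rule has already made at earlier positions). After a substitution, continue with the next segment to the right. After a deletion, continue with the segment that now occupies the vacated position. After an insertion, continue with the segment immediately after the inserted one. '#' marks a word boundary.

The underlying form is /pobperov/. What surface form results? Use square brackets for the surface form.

[pobberof]

(1) Progressive Voicing Assimilation: [pobperov] → [pobberov]
(2) Final Devoicing: [pobberov] → [pobberof]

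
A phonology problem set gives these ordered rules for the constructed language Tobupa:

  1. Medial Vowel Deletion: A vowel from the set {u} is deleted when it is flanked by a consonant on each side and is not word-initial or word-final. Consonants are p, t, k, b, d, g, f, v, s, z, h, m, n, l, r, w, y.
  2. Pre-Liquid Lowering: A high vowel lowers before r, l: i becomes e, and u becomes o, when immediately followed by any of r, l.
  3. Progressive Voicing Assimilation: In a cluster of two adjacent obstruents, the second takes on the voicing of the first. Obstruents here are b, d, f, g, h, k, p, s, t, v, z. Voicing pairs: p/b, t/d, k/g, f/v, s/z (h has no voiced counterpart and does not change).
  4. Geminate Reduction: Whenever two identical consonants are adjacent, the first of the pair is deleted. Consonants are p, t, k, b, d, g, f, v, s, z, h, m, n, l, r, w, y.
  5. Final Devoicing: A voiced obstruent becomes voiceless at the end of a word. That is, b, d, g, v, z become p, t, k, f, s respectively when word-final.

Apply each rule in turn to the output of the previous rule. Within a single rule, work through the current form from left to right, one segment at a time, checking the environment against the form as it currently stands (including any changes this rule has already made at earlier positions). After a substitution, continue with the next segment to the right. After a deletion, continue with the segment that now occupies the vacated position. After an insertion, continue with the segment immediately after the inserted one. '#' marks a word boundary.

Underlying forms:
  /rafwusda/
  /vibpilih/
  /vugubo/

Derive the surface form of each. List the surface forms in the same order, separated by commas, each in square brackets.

[rafwsta], [vibelih], [vgbo]

/rafwusda/:
  1 Medial Vowel Deletion: [rafwusda] → [rafwsda]
  2 Pre-Liquid Lowering: no change — [rafwsda]
  3 Progressive Voicing Assimilation: [rafwsda] → [rafwsta]
  4 Geminate Reduction: no change — [rafwsta]
  5 Final Devoicing: no change — [rafwsta]
/vibpilih/:
  1 Medial Vowel Deletion: no change — [vibpilih]
  2 Pre-Liquid Lowering: [vibpilih] → [vibpelih]
  3 Progressive Voicing Assimilation: [vibpelih] → [vibbelih]
  4 Geminate Reduction: [vibbelih] → [vibelih]
  5 Final Devoicing: no change — [vibelih]
/vugubo/:
  1 Medial Vowel Deletion: [vugubo] → [vgbo]
  2 Pre-Liquid Lowering: no change — [vgbo]
  3 Progressive Voicing Assimilation: no change — [vgbo]
  4 Geminate Reduction: no change — [vgbo]
  5 Final Devoicing: no change — [vgbo]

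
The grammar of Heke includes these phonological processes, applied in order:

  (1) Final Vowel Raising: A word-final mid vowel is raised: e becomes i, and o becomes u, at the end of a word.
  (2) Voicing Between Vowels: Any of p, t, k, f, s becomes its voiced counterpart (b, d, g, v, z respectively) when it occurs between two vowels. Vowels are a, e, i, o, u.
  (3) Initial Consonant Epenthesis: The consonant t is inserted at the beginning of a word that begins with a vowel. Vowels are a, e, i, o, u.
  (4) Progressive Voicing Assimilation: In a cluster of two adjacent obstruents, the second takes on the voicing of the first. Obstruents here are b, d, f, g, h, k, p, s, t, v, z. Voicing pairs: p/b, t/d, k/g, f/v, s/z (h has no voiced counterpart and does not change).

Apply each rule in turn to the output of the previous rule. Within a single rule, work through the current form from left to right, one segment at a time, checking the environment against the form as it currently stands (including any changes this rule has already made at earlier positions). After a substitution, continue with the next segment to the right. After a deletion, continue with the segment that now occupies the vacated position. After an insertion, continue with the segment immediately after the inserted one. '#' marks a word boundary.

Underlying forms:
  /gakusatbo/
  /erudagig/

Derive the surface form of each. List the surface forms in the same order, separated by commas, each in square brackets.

[gaguzatpu], [terudagig]

/gakusatbo/:
  (1) Final Vowel Raising: [gakusatbo] → [gakusatbu]
  (2) Voicing Between Vowels: [gakusatbu] → [gaguzatbu]
  (3) Initial Consonant Epenthesis: no change — [gaguzatbu]
  (4) Progressive Voicing Assimilation: [gaguzatbu] → [gaguzatpu]
/erudagig/:
  (1) Final Vowel Raising: no change — [erudagig]
  (2) Voicing Between Vowels: no change — [erudagig]
  (3) Initial Consonant Epenthesis: [erudagig] → [terudagig]
  (4) Progressive Voicing Assimilation: no change — [terudagig]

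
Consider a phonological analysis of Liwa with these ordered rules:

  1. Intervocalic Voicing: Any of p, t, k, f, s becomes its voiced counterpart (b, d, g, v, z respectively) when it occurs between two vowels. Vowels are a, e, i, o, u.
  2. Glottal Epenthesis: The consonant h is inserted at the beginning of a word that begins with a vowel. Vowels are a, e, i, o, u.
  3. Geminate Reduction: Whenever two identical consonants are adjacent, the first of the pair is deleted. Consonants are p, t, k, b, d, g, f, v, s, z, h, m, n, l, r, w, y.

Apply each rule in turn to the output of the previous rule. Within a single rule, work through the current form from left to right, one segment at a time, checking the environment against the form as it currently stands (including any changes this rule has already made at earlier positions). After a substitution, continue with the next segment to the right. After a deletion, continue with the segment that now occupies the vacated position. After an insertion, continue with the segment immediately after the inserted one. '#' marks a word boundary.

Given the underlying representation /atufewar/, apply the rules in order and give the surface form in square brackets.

1 Intervocalic Voicing: [atufewar] → [aduvewar]
2 Glottal Epenthesis: [aduvewar] → [haduvewar]
3 Geminate Reduction: no change — [haduvewar]

[haduvewar]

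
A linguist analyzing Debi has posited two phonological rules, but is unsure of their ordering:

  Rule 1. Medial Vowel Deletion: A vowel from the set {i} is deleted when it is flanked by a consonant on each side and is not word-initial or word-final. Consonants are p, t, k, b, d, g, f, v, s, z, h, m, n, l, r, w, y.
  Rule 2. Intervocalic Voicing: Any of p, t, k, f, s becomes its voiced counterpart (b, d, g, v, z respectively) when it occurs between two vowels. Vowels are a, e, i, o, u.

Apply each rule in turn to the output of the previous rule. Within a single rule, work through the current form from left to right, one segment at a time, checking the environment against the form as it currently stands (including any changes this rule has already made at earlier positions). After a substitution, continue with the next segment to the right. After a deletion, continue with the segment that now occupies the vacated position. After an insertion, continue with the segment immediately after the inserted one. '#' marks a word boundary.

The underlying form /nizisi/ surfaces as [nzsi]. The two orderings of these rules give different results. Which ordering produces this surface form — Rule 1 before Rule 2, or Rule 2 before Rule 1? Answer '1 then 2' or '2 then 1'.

Order 1 then 2:
  1 Medial Vowel Deletion: [nizisi] → [nzsi]
  2 Intervocalic Voicing: no change — [nzsi]
  result: [nzsi]
Order 2 then 1:
  2 Intervocalic Voicing: [nizisi] → [nizizi]
  1 Medial Vowel Deletion: [nizizi] → [nzzi]
  result: [nzzi]

1 then 2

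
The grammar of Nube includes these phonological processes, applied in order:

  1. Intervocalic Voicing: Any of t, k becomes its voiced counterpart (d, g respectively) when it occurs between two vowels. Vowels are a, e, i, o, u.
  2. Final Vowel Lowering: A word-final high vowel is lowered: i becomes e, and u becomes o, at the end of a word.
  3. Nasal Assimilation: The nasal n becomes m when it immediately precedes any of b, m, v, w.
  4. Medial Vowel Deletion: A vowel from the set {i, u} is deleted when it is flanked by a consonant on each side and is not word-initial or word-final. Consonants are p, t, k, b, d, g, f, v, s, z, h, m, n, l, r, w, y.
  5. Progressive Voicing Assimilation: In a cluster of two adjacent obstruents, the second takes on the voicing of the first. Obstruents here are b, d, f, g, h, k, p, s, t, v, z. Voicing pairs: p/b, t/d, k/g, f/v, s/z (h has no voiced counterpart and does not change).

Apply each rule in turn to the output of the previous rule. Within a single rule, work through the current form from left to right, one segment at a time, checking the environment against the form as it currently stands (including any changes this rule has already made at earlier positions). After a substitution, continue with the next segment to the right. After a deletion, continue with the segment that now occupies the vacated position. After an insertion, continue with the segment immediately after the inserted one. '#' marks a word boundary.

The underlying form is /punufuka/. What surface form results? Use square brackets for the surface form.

[pnfka]

1 Intervocalic Voicing: [punufuka] → [punufuga]
2 Final Vowel Lowering: no change — [punufuga]
3 Nasal Assimilation: no change — [punufuga]
4 Medial Vowel Deletion: [punufuga] → [pnfga]
5 Progressive Voicing Assimilation: [pnfga] → [pnfka]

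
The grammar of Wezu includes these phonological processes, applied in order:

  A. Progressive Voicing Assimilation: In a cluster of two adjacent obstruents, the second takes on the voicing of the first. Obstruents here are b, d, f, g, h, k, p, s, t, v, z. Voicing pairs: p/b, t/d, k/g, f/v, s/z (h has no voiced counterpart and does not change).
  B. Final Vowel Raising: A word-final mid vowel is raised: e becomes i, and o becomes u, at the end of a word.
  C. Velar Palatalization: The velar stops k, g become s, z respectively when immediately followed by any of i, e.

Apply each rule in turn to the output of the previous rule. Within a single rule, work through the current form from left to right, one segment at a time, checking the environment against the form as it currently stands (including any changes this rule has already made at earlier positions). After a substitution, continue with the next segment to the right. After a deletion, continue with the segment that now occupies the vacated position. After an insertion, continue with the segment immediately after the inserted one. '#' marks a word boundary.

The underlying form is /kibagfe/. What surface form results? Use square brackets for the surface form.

[sibagvi]

A Progressive Voicing Assimilation: [kibagfe] → [kibagve]
B Final Vowel Raising: [kibagve] → [kibagvi]
C Velar Palatalization: [kibagvi] → [sibagvi]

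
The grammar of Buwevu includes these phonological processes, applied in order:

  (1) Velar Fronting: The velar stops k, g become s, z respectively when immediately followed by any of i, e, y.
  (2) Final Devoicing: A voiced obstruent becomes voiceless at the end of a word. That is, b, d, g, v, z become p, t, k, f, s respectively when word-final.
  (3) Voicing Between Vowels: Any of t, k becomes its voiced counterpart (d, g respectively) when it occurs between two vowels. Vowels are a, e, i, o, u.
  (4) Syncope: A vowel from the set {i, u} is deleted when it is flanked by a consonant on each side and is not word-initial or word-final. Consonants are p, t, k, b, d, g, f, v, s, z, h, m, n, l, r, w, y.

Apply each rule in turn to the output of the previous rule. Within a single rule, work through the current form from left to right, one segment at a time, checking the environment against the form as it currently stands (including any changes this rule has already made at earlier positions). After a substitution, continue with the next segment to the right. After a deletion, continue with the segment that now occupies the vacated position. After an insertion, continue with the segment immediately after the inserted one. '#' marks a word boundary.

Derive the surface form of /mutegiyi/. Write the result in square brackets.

[mdezyi]

(1) Velar Fronting: [mutegiyi] → [muteziyi]
(2) Final Devoicing: no change — [muteziyi]
(3) Voicing Between Vowels: [muteziyi] → [mudeziyi]
(4) Syncope: [mudeziyi] → [mdezyi]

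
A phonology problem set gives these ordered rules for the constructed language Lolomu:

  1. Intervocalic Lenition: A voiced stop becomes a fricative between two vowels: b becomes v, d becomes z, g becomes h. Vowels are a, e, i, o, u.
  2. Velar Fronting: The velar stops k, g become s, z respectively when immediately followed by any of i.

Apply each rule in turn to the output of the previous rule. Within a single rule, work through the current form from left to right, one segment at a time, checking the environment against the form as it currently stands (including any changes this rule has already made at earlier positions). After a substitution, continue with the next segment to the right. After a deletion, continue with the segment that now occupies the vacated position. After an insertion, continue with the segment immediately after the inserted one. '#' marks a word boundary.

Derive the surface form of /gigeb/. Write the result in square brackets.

[ziheb]

1 Intervocalic Lenition: [gigeb] → [giheb]
2 Velar Fronting: [giheb] → [ziheb]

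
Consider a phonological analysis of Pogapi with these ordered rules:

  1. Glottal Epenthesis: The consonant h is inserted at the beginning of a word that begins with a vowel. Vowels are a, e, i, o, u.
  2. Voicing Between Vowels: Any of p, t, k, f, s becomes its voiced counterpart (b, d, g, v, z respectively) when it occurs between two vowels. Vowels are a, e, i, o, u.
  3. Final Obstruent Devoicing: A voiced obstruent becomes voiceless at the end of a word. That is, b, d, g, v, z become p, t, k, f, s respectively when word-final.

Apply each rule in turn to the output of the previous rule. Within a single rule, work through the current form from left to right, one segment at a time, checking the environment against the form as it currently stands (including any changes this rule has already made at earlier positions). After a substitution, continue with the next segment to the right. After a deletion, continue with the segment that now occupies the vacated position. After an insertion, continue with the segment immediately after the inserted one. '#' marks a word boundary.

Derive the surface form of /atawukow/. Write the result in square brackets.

1 Glottal Epenthesis: [atawukow] → [hatawukow]
2 Voicing Between Vowels: [hatawukow] → [hadawugow]
3 Final Obstruent Devoicing: no change — [hadawugow]

[hadawugow]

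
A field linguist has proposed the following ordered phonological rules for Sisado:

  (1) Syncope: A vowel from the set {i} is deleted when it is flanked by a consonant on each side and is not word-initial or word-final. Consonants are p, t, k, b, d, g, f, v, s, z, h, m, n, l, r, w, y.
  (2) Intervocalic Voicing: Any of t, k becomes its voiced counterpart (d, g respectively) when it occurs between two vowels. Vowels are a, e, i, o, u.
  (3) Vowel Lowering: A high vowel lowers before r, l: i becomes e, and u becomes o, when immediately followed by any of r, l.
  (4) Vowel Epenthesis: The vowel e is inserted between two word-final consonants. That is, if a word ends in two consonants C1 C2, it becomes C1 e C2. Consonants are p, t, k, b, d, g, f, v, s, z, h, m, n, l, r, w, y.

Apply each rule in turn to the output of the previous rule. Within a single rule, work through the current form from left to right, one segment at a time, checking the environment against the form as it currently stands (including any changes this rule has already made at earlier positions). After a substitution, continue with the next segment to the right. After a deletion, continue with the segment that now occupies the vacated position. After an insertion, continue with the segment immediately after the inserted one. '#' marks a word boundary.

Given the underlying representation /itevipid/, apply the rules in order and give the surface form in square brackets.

(1) Syncope: [itevipid] → [itevpd]
(2) Intervocalic Voicing: [itevpd] → [idevpd]
(3) Vowel Lowering: no change — [idevpd]
(4) Vowel Epenthesis: [idevpd] → [idevped]

[idevped]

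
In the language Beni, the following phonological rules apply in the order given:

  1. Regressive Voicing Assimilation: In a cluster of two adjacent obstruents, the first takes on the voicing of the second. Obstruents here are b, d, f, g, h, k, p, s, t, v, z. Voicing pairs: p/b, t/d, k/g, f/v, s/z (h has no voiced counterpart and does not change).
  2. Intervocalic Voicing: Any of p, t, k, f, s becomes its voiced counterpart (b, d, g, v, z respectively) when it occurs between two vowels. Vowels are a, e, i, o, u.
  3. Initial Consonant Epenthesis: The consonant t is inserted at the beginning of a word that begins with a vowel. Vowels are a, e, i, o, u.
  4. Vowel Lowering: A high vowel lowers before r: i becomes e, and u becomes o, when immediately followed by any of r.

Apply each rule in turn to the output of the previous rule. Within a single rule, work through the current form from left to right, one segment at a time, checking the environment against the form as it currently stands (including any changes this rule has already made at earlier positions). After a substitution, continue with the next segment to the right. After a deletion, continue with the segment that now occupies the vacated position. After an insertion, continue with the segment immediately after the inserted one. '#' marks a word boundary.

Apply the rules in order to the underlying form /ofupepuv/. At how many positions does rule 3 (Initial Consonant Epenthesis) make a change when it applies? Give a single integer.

1

1 Regressive Voicing Assimilation: no change — [ofupepuv]
2 Intervocalic Voicing: [ofupepuv] → [ovubebuv]
3 Initial Consonant Epenthesis: [ovubebuv] → [tovubebuv]
4 Vowel Lowering: no change — [tovubebuv]
Rule 3 changed 1 position(s).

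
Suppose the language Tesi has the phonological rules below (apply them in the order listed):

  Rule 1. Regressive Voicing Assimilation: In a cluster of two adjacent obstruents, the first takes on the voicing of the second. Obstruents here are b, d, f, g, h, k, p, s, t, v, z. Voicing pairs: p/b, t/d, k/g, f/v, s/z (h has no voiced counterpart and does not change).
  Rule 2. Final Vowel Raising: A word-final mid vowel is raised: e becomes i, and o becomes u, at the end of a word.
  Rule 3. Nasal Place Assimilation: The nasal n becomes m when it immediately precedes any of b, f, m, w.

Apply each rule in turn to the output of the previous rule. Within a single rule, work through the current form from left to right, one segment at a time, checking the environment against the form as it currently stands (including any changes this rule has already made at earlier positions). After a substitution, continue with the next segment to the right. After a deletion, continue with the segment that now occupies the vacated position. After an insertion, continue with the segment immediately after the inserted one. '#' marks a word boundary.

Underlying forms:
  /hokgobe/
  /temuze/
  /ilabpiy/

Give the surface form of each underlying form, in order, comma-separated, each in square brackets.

/hokgobe/:
  Rule 1 Regressive Voicing Assimilation: [hokgobe] → [hoggobe]
  Rule 2 Final Vowel Raising: [hoggobe] → [hoggobi]
  Rule 3 Nasal Place Assimilation: no change — [hoggobi]
/temuze/:
  Rule 1 Regressive Voicing Assimilation: no change — [temuze]
  Rule 2 Final Vowel Raising: [temuze] → [temuzi]
  Rule 3 Nasal Place Assimilation: no change — [temuzi]
/ilabpiy/:
  Rule 1 Regressive Voicing Assimilation: [ilabpiy] → [ilappiy]
  Rule 2 Final Vowel Raising: no change — [ilappiy]
  Rule 3 Nasal Place Assimilation: no change — [ilappiy]

[hoggobi], [temuzi], [ilappiy]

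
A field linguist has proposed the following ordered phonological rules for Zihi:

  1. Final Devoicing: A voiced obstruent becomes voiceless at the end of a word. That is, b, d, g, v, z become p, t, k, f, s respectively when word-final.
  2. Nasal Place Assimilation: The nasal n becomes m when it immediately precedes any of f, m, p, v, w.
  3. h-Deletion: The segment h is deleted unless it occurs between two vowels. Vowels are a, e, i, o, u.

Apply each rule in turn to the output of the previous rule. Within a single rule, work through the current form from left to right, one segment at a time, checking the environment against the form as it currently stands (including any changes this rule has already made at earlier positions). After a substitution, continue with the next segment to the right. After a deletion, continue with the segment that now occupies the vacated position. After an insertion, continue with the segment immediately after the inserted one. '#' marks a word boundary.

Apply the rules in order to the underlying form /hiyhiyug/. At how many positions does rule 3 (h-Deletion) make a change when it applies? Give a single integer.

1 Final Devoicing: [hiyhiyug] → [hiyhiyuk]
2 Nasal Place Assimilation: no change — [hiyhiyuk]
3 h-Deletion: [hiyhiyuk] → [iyiyuk]
Rule 3 changed 2 position(s).

2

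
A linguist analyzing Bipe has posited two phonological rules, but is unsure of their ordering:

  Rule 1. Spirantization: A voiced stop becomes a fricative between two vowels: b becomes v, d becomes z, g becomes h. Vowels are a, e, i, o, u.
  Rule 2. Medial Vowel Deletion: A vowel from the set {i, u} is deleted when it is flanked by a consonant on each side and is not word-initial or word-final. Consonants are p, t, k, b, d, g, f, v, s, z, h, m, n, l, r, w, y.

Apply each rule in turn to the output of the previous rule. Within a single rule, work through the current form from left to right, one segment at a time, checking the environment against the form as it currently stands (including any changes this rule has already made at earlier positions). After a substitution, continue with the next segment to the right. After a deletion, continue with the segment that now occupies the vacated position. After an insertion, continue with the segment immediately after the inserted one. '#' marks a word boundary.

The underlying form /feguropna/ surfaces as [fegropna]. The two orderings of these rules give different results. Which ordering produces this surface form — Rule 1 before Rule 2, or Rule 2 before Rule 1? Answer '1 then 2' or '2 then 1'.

Order 1 then 2:
  1 Spirantization: [feguropna] → [fehuropna]
  2 Medial Vowel Deletion: [fehuropna] → [fehropna]
  result: [fehropna]
Order 2 then 1:
  2 Medial Vowel Deletion: [feguropna] → [fegropna]
  1 Spirantization: no change — [fegropna]
  result: [fegropna]

2 then 1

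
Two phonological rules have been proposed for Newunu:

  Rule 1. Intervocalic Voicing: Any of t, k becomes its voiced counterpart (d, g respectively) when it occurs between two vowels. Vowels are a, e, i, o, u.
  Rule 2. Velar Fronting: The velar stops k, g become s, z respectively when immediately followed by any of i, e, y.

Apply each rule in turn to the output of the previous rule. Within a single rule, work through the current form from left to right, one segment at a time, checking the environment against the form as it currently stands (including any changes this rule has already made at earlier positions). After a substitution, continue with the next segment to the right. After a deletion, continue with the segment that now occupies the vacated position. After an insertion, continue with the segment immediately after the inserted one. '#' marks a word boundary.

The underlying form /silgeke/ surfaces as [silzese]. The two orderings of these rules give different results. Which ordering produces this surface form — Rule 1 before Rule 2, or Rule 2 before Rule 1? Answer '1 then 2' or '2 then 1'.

Order 1 then 2:
  1 Intervocalic Voicing: [silgeke] → [silgege]
  2 Velar Fronting: [silgege] → [silzeze]
  result: [silzeze]
Order 2 then 1:
  2 Velar Fronting: [silgeke] → [silzese]
  1 Intervocalic Voicing: no change — [silzese]
  result: [silzese]

2 then 1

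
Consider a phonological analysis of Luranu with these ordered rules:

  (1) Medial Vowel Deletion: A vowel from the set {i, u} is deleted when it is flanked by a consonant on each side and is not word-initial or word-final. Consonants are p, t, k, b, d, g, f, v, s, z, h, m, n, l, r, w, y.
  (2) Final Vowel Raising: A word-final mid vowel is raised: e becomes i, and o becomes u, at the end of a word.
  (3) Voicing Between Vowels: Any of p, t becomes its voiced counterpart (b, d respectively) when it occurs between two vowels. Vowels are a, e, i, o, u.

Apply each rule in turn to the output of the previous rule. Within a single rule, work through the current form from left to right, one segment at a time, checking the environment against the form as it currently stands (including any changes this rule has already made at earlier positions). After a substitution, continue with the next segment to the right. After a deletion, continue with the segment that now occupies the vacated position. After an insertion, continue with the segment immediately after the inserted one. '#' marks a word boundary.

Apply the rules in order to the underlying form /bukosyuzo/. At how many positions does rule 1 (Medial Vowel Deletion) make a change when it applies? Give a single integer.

(1) Medial Vowel Deletion: [bukosyuzo] → [bkosyzo]
(2) Final Vowel Raising: [bkosyzo] → [bkosyzu]
(3) Voicing Between Vowels: no change — [bkosyzu]
Rule 1 changed 2 position(s).

2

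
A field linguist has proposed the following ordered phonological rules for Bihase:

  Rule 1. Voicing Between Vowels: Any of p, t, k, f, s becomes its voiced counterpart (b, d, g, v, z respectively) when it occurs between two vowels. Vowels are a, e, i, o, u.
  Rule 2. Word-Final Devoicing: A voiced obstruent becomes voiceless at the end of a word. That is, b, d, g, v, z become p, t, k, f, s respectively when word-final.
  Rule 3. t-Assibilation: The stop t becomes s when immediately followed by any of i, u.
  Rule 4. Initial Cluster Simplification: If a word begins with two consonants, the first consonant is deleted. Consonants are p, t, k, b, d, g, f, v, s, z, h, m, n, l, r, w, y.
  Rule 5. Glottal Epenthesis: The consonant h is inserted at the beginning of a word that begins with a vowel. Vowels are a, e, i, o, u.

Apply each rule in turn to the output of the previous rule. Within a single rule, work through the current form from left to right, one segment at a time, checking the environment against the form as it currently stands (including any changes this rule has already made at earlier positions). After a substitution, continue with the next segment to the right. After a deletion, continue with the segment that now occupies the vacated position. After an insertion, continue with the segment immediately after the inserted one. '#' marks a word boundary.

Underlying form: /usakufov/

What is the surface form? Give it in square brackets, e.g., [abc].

[huzaguvof]

Rule 1 Voicing Between Vowels: [usakufov] → [uzaguvov]
Rule 2 Word-Final Devoicing: [uzaguvov] → [uzaguvof]
Rule 3 t-Assibilation: no change — [uzaguvof]
Rule 4 Initial Cluster Simplification: no change — [uzaguvof]
Rule 5 Glottal Epenthesis: [uzaguvof] → [huzaguvof]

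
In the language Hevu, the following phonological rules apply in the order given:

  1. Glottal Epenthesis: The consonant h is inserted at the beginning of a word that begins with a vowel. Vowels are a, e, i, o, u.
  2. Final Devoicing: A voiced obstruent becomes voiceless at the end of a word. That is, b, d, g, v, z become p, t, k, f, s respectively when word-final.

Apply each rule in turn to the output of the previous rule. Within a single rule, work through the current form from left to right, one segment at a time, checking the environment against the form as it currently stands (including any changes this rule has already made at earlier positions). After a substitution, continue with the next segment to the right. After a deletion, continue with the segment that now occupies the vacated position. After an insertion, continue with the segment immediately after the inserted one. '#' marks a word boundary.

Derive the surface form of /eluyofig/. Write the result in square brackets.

1 Glottal Epenthesis: [eluyofig] → [heluyofig]
2 Final Devoicing: [heluyofig] → [heluyofik]

[heluyofik]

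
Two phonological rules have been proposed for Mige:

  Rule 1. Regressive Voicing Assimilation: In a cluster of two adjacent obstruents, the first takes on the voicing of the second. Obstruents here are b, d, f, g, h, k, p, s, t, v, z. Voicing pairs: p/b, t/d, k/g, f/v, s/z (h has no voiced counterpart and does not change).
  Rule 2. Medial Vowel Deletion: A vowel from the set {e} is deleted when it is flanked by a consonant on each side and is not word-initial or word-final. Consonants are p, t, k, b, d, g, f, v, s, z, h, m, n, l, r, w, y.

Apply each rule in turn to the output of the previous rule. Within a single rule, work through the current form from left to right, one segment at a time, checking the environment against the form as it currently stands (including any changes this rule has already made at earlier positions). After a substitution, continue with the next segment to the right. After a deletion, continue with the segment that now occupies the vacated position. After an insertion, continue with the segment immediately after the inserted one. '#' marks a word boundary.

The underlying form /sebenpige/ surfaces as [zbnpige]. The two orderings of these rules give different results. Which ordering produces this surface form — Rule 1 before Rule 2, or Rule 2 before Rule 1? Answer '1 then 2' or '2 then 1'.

2 then 1

Order 1 then 2:
  1 Regressive Voicing Assimilation: no change — [sebenpige]
  2 Medial Vowel Deletion: [sebenpige] → [sbnpige]
  result: [sbnpige]
Order 2 then 1:
  2 Medial Vowel Deletion: [sebenpige] → [sbnpige]
  1 Regressive Voicing Assimilation: [sbnpige] → [zbnpige]
  result: [zbnpige]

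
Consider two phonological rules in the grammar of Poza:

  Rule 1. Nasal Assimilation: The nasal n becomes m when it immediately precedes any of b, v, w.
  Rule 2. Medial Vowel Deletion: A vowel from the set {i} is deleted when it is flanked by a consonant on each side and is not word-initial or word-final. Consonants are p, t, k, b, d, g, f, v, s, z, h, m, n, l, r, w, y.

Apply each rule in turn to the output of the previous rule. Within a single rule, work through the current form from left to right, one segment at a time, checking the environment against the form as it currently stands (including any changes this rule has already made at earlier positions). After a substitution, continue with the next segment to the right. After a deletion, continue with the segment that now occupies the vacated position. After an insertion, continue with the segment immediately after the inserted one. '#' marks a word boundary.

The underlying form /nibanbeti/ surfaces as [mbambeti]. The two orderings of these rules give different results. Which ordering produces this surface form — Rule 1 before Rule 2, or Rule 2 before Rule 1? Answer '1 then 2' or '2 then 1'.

Order 1 then 2:
  1 Nasal Assimilation: [nibanbeti] → [nibambeti]
  2 Medial Vowel Deletion: [nibambeti] → [nbambeti]
  result: [nbambeti]
Order 2 then 1:
  2 Medial Vowel Deletion: [nibanbeti] → [nbanbeti]
  1 Nasal Assimilation: [nbanbeti] → [mbambeti]
  result: [mbambeti]

2 then 1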